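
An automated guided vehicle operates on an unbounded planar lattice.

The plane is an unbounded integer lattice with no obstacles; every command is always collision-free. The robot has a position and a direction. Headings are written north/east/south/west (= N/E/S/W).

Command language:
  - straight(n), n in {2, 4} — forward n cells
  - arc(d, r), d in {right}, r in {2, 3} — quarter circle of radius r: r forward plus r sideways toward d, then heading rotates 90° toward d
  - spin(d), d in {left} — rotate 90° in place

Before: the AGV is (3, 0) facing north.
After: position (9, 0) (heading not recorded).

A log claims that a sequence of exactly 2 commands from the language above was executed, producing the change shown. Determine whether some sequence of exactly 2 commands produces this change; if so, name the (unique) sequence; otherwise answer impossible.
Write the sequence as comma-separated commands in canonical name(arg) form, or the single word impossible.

initial: (3, 0) facing north
t=1 arc(right, 3) ⇒ (6, 3) facing east
t=2 arc(right, 3) ⇒ (9, 0) facing south
no rival 2-sequence matches.

arc(right, 3), arc(right, 3)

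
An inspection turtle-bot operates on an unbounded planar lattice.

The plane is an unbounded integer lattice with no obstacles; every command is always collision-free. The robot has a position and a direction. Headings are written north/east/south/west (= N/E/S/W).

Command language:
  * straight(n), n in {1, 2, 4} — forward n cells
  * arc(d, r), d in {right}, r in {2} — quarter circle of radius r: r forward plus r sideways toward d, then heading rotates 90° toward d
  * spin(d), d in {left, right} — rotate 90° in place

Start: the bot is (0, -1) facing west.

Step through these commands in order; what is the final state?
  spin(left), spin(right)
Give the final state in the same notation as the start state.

begin: (0, -1) facing west
1. spin(left) → (0, -1) facing south
2. spin(right) → (0, -1) facing west

(0, -1) facing west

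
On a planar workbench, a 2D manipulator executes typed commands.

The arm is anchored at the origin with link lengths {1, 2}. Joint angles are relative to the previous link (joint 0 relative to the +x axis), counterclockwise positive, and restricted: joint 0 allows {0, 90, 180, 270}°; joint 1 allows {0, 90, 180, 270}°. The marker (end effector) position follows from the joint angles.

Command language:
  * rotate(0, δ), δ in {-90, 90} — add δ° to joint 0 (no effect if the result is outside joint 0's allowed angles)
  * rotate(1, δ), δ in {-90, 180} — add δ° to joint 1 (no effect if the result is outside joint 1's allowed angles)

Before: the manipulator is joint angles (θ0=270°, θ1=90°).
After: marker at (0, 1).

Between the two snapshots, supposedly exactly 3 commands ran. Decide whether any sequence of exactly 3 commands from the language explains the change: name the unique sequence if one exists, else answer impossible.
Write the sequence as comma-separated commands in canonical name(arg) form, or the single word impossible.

rotate(1, -90), rotate(1, -90), rotate(1, -90)

begin: joint angles (θ0=270°, θ1=90°)
t=1 rotate(1, -90) ⇒ joint angles (θ0=270°, θ1=0°)
t=2 rotate(1, -90) ⇒ joint angles (θ0=270°, θ1=270°)
t=3 rotate(1, -90) ⇒ joint angles (θ0=270°, θ1=180°)
uniquely the one of 64 3-step routes that fits.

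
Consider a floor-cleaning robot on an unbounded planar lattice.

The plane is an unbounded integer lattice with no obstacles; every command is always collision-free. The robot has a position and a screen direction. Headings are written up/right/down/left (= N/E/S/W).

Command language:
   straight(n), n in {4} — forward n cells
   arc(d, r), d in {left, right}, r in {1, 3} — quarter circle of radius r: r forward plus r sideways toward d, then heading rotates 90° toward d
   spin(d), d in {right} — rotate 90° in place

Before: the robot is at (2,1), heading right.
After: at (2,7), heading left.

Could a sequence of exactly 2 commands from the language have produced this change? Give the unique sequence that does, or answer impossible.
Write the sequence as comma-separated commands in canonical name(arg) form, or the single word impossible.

arc(left, 3), arc(left, 3)

key: cell and facing (now W) both changed — the 2 commands mix motion and turning
t0: at (2,1), heading right
t=1 arc(left, 3) ⇒ at (5,4), heading up
t=2 arc(left, 3) ⇒ at (2,7), heading left
uniquely the one of 36 2-step routes that fits.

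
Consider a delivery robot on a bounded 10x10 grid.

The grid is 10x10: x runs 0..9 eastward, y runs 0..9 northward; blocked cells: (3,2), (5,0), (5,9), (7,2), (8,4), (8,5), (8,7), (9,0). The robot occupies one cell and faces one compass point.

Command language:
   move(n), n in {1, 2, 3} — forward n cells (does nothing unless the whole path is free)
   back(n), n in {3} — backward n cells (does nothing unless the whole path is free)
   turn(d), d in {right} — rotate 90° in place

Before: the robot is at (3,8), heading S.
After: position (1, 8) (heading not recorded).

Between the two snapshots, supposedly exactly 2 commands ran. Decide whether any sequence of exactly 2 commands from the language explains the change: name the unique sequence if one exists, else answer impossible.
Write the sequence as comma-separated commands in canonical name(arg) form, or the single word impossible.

turn(right), move(2)

key: running move(2) before turn(right) would end elsewhere — order is forced
begin: at (3,8), heading S
t=1 turn(right) ⇒ at (3,8), heading W
t=2 move(2) ⇒ at (1,8), heading W
no other 2-command option fits: unique.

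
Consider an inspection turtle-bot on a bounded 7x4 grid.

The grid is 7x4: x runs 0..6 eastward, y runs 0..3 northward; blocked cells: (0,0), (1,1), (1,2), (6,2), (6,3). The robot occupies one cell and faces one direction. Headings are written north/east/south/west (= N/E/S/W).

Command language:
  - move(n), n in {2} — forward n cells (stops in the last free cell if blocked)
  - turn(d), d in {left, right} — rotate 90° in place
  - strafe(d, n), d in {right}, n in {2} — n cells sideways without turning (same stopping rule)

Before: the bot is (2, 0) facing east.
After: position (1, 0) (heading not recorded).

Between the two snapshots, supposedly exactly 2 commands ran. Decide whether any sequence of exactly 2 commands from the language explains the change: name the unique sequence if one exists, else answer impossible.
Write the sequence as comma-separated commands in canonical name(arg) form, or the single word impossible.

key: strafe(right, 2) is stopped early by the blocked cell at (0,0)
begin: (2, 0) facing east
step 1 (turn(right)): (2, 0) facing south
step 2 (strafe(right, 2)): (1, 0) facing south
uniquely the one of 16 2-step routes that fits.

turn(right), strafe(right, 2)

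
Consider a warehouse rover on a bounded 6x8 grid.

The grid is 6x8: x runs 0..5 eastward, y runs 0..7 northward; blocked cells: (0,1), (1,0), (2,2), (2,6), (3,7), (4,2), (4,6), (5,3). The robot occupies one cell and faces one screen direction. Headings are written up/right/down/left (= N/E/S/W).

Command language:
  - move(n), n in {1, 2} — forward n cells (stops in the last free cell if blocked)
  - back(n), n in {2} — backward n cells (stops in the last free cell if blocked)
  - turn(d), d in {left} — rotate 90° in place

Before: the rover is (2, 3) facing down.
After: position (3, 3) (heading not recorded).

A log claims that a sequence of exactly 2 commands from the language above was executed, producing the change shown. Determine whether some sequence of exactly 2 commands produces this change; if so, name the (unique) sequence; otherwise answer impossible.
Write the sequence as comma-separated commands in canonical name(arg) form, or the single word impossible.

key: order matters: swapping turn(left) and move(1) lands elsewhere
t0: (2, 3) facing down
t=1 turn(left) ⇒ (2, 3) facing right
t=2 move(1) ⇒ (3, 3) facing right
no rival 2-sequence matches.

turn(left), move(1)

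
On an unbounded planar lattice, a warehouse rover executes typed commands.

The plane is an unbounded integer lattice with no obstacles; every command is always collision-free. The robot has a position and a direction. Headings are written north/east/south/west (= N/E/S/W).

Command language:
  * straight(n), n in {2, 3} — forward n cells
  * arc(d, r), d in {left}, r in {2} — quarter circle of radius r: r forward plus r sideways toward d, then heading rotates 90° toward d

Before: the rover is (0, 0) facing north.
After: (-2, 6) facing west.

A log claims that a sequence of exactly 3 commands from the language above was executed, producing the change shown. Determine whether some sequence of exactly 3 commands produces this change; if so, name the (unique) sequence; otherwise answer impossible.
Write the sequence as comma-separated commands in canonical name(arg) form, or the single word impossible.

key: cell and facing (now W) both changed — the 3 commands mix motion and turning
begin: (0, 0) facing north
1. straight(2) → (0, 2) facing north
2. straight(2) → (0, 4) facing north
3. arc(left, 2) → (-2, 6) facing west
no rival 3-sequence matches.

straight(2), straight(2), arc(left, 2)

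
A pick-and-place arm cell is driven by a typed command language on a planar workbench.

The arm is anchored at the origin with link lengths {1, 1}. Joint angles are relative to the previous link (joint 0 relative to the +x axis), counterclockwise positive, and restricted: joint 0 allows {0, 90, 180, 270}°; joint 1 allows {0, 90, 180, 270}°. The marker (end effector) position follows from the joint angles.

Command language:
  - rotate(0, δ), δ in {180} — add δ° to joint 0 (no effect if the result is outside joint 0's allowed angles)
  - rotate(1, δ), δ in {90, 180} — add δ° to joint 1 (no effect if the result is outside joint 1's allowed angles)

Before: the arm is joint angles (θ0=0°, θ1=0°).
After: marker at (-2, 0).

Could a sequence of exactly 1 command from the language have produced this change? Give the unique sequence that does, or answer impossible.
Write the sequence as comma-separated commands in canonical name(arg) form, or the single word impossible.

initial: joint angles (θ0=0°, θ1=0°)
[1] after rotate(0, 180): joint angles (θ0=180°, θ1=0°)
uniquely the one of 3 1-step routes that fits.

rotate(0, 180)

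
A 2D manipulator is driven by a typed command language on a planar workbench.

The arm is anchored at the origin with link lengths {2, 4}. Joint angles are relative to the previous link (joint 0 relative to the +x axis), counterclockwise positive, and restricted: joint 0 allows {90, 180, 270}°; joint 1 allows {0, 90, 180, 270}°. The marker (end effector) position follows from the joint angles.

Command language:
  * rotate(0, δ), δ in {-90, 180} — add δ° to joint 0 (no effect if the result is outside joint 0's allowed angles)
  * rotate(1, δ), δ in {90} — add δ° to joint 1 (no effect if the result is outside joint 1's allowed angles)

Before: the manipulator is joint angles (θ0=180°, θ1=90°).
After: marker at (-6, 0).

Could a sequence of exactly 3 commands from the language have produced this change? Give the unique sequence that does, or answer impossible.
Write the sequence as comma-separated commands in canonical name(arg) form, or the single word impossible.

initial: joint angles (θ0=180°, θ1=90°)
1. rotate(1, 90) → joint angles (θ0=180°, θ1=180°)
2. rotate(1, 90) → joint angles (θ0=180°, θ1=270°)
3. rotate(1, 90) → joint angles (θ0=180°, θ1=0°)
uniquely the one of 27 3-step routes that fits.

rotate(1, 90), rotate(1, 90), rotate(1, 90)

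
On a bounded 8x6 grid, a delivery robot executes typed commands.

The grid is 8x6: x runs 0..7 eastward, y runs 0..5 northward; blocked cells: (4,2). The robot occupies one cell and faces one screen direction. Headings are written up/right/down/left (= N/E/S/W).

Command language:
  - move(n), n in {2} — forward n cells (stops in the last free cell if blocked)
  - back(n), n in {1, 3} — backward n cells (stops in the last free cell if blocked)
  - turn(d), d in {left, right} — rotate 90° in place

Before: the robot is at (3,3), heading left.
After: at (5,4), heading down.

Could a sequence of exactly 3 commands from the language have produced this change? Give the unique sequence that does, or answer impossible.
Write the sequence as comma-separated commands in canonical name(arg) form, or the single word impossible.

all 125 sequences checked — none match.

impossible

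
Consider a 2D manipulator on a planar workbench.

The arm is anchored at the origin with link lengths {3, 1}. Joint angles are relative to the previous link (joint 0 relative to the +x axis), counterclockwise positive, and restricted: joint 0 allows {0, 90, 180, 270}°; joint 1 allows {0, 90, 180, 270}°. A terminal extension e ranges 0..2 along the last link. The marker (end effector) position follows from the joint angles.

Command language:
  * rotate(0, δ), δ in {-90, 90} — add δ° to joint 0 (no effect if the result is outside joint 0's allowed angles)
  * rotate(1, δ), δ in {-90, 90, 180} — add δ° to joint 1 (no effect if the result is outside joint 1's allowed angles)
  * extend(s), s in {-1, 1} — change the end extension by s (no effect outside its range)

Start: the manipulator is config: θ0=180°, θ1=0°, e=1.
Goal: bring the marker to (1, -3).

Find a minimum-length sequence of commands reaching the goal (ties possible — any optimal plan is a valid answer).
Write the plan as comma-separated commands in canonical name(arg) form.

rotate(1, 90), rotate(0, 90), extend(-1)

initial: config: θ0=180°, θ1=0°, e=1
[1] after rotate(1, 90): config: θ0=180°, θ1=90°, e=1
[2] after rotate(0, 90): config: θ0=270°, θ1=90°, e=1
[3] after extend(-1): config: θ0=270°, θ1=90°, e=0
no 2-step plan works, so 3 is optimal.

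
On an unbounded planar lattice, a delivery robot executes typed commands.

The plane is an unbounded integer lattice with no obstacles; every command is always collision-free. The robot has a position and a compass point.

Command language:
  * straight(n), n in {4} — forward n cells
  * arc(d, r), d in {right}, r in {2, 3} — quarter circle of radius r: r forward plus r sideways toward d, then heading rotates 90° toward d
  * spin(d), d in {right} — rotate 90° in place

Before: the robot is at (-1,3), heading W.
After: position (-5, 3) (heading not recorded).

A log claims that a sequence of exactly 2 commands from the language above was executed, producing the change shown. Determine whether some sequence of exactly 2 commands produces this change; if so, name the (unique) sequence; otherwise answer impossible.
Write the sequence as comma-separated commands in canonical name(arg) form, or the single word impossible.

key: running spin(right) before straight(4) would end elsewhere — order is forced
start: at (-1,3), heading W
1. straight(4) → at (-5,3), heading W
2. spin(right) → at (-5,3), heading N
all 16 alternatives checked — unique.

straight(4), spin(right)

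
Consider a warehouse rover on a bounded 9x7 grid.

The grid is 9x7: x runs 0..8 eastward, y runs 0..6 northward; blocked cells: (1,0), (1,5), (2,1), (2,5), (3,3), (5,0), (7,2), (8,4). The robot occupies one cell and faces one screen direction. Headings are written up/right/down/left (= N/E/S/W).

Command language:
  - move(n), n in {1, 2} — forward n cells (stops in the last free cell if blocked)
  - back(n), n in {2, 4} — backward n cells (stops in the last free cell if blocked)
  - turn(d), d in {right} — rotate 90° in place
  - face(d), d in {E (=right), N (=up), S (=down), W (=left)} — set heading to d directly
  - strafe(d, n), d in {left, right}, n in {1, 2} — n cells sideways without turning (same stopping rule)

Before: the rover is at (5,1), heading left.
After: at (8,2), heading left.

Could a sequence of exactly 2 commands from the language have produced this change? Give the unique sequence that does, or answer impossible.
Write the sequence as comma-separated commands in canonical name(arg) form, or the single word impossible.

back(4), strafe(right, 1)

key: order matters: swapping back(4) and strafe(right, 1) lands elsewhere
begin: at (5,1), heading left
1. back(4) → at (8,1), heading left
2. strafe(right, 1) → at (8,2), heading left
all 169 alternatives checked — unique.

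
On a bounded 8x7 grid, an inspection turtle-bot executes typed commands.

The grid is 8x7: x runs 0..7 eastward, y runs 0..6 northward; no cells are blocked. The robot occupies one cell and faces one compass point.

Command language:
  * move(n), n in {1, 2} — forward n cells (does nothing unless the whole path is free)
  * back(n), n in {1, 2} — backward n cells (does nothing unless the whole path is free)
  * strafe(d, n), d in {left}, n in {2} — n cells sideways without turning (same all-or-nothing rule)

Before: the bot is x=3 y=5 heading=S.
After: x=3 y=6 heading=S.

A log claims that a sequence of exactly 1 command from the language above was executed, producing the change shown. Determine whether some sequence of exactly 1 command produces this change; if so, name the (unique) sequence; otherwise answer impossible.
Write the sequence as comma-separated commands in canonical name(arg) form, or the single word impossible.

back(1)

key: still facing S — the one step turns nothing
from: x=3 y=5 heading=S
t=1 back(1) ⇒ x=3 y=6 heading=S
no other 1-command option fits: unique.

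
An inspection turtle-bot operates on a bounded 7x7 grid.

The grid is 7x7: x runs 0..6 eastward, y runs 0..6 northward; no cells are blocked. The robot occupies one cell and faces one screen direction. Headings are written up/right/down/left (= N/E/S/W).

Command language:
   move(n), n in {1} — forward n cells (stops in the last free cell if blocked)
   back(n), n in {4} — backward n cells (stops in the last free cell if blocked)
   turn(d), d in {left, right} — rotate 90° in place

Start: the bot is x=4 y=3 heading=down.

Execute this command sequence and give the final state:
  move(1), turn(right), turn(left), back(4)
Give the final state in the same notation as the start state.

start: x=4 y=3 heading=down
1. move(1) → x=4 y=2 heading=down
2. turn(right) → x=4 y=2 heading=left
3. turn(left) → x=4 y=2 heading=down
4. back(4) → x=4 y=6 heading=down

x=4 y=6 heading=down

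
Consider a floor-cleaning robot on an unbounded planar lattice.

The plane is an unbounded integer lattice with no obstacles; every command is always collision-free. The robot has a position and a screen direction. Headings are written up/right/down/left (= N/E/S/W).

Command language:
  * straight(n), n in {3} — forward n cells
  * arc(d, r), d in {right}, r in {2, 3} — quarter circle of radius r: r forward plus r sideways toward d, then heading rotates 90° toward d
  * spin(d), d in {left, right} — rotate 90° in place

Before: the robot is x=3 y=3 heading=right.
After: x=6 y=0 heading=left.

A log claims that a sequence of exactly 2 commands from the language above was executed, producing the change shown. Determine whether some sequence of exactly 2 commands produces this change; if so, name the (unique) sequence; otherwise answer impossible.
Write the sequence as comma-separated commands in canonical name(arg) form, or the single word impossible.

key: position moved to (6,0) AND the heading swung to W — translation plus rotation needed
initial: x=3 y=3 heading=right
step 1 (arc(right, 3)): x=6 y=0 heading=down
step 2 (spin(right)): x=6 y=0 heading=left
no other 2-command option fits: unique.

arc(right, 3), spin(right)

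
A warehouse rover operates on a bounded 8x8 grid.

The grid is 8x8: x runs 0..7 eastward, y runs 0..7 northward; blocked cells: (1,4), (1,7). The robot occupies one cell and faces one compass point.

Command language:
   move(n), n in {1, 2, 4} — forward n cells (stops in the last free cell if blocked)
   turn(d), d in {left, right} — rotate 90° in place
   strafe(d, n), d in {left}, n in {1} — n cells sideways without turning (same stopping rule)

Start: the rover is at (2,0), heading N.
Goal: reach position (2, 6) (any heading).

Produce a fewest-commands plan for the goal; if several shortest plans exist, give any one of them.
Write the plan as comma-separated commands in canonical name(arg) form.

start: at (2,0), heading N
t=1 move(4) ⇒ at (2,4), heading N
t=2 move(2) ⇒ at (2,6), heading N
no 1-step plan works, so 2 is optimal.

move(4), move(2)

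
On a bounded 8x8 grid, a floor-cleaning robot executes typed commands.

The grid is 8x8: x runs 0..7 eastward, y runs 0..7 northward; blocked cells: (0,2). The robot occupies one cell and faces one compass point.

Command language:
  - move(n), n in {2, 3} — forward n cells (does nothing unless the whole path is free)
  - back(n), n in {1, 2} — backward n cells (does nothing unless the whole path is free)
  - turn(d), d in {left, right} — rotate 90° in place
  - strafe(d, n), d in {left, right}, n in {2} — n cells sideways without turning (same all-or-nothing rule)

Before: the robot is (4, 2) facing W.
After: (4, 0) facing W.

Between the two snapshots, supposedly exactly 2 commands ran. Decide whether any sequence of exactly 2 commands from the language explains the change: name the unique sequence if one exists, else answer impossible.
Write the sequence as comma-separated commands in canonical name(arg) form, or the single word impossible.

key: the second strafe(left, 2) would leave the grid, so it does nothing
initial: (4, 2) facing W
[1] after strafe(left, 2): (4, 0) facing W
[2] after strafe(left, 2): (4, 0) facing W
no rival 2-sequence matches.

strafe(left, 2), strafe(left, 2)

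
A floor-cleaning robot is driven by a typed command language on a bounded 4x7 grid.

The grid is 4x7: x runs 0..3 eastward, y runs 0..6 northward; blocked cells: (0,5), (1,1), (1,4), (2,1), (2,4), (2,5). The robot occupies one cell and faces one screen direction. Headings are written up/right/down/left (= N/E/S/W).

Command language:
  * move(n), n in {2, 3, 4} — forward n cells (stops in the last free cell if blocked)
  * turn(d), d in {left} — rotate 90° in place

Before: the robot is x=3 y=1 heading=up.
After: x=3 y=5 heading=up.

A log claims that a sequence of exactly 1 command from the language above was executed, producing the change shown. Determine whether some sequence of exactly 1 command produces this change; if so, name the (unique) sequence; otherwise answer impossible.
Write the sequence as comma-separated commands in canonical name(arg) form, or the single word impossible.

move(4)

key: heading stays N — the single command does not turn
begin: x=3 y=1 heading=up
t=1 move(4) ⇒ x=3 y=5 heading=up
no rival 1-sequence matches.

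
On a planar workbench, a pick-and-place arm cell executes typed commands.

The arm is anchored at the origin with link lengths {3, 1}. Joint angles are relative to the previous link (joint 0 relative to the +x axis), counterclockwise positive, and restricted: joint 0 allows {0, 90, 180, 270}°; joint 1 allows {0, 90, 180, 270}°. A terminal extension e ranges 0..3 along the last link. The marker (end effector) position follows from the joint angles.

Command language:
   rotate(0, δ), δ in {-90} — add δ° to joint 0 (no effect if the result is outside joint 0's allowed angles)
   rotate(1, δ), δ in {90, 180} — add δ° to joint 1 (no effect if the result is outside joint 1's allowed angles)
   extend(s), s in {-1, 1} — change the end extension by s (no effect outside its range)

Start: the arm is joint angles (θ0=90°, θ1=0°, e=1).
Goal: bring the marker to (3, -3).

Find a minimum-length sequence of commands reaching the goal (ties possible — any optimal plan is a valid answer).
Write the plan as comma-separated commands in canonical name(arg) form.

begin: joint angles (θ0=90°, θ1=0°, e=1)
1. extend(1) → joint angles (θ0=90°, θ1=0°, e=2)
2. rotate(1, 180) → joint angles (θ0=90°, θ1=180°, e=2)
3. rotate(0, -90) → joint angles (θ0=0°, θ1=180°, e=2)
4. rotate(1, 90) → joint angles (θ0=0°, θ1=270°, e=2)
nothing shorter than 4 reaches the goal.

extend(1), rotate(1, 180), rotate(0, -90), rotate(1, 90)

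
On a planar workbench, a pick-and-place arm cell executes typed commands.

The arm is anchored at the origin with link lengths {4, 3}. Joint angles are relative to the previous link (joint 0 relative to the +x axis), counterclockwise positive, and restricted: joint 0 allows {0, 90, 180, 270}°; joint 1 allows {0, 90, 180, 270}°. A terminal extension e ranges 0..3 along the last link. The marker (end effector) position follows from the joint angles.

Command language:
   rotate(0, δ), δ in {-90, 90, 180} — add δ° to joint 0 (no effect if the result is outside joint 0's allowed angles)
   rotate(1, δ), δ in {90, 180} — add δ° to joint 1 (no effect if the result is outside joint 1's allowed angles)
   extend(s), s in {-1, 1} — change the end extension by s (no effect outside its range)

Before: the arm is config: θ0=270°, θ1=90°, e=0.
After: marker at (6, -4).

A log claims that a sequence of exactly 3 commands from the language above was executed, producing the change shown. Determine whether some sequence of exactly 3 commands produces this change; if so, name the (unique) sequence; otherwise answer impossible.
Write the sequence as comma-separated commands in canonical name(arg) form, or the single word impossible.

start: config: θ0=270°, θ1=90°, e=0
1. extend(1) → config: θ0=270°, θ1=90°, e=1
2. extend(1) → config: θ0=270°, θ1=90°, e=2
3. extend(1) → config: θ0=270°, θ1=90°, e=3
no other 3-command option fits: unique.

extend(1), extend(1), extend(1)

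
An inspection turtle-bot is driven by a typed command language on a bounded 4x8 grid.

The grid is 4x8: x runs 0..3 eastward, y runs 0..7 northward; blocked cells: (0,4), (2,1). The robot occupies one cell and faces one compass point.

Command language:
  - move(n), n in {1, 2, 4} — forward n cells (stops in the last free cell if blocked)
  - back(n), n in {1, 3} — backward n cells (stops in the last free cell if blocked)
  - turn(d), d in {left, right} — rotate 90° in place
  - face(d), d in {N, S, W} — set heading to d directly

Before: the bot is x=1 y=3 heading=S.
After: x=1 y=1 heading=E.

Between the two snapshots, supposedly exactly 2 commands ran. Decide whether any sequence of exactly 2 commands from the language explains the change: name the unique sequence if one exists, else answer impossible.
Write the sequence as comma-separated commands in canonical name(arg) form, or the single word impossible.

move(2), turn(left)

key: order matters: swapping move(2) and turn(left) lands elsewhere
begin: x=1 y=3 heading=S
t=1 move(2) ⇒ x=1 y=1 heading=S
t=2 turn(left) ⇒ x=1 y=1 heading=E
no rival 2-sequence matches.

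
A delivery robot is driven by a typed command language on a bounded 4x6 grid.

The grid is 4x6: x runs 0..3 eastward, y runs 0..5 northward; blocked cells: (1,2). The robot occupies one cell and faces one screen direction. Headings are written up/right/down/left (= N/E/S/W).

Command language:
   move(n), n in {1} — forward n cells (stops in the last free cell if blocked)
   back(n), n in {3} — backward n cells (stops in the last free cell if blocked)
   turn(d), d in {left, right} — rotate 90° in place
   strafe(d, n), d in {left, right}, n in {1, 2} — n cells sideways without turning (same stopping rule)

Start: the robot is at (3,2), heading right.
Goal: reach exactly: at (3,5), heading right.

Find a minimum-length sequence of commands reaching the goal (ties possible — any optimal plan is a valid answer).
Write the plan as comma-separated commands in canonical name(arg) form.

initial: at (3,2), heading right
t=1 strafe(left, 1) ⇒ at (3,3), heading right
t=2 strafe(left, 2) ⇒ at (3,5), heading right
nothing shorter than 2 reaches the goal.

strafe(left, 1), strafe(left, 2)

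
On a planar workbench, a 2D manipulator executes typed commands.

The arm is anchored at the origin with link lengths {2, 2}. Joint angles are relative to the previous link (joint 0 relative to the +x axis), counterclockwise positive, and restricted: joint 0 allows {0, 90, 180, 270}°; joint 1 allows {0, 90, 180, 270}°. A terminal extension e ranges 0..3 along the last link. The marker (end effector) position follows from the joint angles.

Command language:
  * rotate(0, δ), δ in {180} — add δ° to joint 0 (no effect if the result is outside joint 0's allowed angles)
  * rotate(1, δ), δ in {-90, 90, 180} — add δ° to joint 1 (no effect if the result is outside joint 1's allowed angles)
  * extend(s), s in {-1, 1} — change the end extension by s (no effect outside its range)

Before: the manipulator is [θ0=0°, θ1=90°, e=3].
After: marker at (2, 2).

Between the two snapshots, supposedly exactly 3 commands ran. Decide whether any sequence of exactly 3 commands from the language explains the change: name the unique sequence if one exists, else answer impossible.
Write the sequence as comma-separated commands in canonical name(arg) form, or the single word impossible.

extend(-1), extend(-1), extend(-1)

initial: [θ0=0°, θ1=90°, e=3]
step 1 (extend(-1)): [θ0=0°, θ1=90°, e=2]
step 2 (extend(-1)): [θ0=0°, θ1=90°, e=1]
step 3 (extend(-1)): [θ0=0°, θ1=90°, e=0]
uniquely the one of 216 3-step routes that fits.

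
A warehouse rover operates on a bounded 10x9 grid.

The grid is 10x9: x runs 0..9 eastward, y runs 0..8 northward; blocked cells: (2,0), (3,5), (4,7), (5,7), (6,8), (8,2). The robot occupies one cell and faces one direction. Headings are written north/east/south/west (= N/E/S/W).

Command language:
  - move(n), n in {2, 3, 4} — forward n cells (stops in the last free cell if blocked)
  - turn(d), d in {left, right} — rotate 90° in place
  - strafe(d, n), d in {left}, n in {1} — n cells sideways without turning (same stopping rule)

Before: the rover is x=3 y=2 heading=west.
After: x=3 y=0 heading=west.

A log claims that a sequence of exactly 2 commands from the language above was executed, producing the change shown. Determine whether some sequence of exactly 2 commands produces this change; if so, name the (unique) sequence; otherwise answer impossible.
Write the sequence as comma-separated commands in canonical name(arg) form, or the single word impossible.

strafe(left, 1), strafe(left, 1)

key: still facing W at the end — nothing in the sequence rotates
begin: x=3 y=2 heading=west
[1] after strafe(left, 1): x=3 y=1 heading=west
[2] after strafe(left, 1): x=3 y=0 heading=west
no other 2-command option fits: unique.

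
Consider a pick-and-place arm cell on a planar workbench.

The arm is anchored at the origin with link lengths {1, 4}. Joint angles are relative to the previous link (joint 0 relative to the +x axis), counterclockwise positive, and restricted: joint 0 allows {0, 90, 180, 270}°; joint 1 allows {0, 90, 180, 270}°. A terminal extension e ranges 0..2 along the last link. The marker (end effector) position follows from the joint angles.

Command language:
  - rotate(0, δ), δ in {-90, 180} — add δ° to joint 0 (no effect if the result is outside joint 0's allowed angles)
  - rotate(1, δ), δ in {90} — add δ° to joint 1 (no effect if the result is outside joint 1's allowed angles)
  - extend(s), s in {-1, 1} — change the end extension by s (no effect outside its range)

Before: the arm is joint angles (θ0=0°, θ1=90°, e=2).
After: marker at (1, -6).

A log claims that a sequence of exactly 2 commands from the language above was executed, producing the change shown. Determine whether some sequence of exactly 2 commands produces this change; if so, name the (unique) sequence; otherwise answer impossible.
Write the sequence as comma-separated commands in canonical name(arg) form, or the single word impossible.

initial: joint angles (θ0=0°, θ1=90°, e=2)
step 1 (rotate(1, 90)): joint angles (θ0=0°, θ1=180°, e=2)
step 2 (rotate(1, 90)): joint angles (θ0=0°, θ1=270°, e=2)
no other 2-command option fits: unique.

rotate(1, 90), rotate(1, 90)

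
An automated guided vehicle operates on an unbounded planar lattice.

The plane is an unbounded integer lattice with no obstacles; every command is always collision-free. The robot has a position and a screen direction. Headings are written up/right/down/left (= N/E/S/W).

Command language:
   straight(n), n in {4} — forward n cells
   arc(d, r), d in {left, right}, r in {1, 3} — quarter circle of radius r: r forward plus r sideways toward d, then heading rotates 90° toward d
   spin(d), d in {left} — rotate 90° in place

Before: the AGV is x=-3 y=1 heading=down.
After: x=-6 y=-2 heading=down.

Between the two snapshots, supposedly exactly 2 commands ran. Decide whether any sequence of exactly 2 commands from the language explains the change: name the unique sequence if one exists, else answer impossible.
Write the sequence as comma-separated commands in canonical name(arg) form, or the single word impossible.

arc(right, 3), spin(left)

key: order matters: swapping arc(right, 3) and spin(left) lands elsewhere
initial: x=-3 y=1 heading=down
step 1 (arc(right, 3)): x=-6 y=-2 heading=left
step 2 (spin(left)): x=-6 y=-2 heading=down
no other 2-command option fits: unique.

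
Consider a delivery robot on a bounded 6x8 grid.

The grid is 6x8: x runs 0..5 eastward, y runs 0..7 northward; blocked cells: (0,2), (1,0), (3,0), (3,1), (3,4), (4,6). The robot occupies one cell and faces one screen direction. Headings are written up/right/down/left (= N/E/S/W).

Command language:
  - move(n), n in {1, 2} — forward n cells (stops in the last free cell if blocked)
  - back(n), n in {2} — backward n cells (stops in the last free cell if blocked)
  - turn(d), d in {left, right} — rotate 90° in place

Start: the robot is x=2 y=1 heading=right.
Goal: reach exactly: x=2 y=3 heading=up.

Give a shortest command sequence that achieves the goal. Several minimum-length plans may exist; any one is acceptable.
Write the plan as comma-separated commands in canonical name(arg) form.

turn(left), move(2)

start: x=2 y=1 heading=right
t=1 turn(left) ⇒ x=2 y=1 heading=up
t=2 move(2) ⇒ x=2 y=3 heading=up
no 1-step plan works, so 2 is optimal.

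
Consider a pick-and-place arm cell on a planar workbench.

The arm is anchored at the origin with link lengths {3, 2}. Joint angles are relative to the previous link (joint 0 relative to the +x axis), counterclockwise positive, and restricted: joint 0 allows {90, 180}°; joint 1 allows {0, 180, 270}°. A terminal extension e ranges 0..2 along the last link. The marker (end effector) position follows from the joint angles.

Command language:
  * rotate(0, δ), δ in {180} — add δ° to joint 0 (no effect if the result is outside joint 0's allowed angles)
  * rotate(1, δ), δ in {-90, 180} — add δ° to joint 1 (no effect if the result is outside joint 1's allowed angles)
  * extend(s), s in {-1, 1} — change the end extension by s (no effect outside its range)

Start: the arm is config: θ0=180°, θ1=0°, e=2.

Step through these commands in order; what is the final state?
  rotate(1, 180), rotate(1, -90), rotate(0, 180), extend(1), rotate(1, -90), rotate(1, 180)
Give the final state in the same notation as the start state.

start: config: θ0=180°, θ1=0°, e=2
[1] after rotate(1, 180): config: θ0=180°, θ1=180°, e=2
[2] after rotate(1, -90): config: θ0=180°, θ1=180°, e=2
[3] after rotate(0, 180): config: θ0=180°, θ1=180°, e=2
[4] after extend(1): config: θ0=180°, θ1=180°, e=2
[5] after rotate(1, -90): config: θ0=180°, θ1=180°, e=2
[6] after rotate(1, 180): config: θ0=180°, θ1=0°, e=2

config: θ0=180°, θ1=0°, e=2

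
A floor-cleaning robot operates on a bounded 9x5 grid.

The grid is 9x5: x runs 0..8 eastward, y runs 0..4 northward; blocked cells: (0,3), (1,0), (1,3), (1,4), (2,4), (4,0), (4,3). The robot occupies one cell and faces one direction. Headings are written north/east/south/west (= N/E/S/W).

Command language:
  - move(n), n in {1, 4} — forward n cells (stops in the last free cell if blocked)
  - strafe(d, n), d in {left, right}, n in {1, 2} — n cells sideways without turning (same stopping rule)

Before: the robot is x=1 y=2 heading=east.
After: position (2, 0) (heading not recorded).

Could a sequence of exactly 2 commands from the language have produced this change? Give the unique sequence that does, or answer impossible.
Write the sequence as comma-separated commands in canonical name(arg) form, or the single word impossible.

key: running strafe(right, 2) before move(1) would end elsewhere — order is forced
from: x=1 y=2 heading=east
1. move(1) → x=2 y=2 heading=east
2. strafe(right, 2) → x=2 y=0 heading=east
no other 2-command option fits: unique.

move(1), strafe(right, 2)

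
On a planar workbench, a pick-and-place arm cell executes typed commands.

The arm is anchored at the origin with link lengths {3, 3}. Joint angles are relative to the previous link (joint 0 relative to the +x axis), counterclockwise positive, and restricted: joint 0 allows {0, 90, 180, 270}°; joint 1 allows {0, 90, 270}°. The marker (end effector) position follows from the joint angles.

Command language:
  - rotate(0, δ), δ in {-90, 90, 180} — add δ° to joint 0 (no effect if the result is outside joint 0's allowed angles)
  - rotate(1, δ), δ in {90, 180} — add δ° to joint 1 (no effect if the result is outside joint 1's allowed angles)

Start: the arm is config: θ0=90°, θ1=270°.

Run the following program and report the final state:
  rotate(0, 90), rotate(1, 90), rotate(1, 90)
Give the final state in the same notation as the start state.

config: θ0=180°, θ1=90°

start: config: θ0=90°, θ1=270°
[1] after rotate(0, 90): config: θ0=180°, θ1=270°
[2] after rotate(1, 90): config: θ0=180°, θ1=0°
[3] after rotate(1, 90): config: θ0=180°, θ1=90°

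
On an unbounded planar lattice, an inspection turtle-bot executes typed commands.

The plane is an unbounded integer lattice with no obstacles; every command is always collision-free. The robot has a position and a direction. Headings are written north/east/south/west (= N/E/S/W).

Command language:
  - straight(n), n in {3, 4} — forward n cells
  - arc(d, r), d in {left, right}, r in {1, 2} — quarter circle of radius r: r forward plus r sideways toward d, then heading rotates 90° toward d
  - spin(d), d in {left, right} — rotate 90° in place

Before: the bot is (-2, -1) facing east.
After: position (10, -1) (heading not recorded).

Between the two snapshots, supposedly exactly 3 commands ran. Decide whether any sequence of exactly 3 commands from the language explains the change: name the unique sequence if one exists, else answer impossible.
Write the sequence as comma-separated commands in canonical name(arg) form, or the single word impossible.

t0: (-2, -1) facing east
t=1 straight(4) ⇒ (2, -1) facing east
t=2 straight(4) ⇒ (6, -1) facing east
t=3 straight(4) ⇒ (10, -1) facing east
no other 3-command option fits: unique.

straight(4), straight(4), straight(4)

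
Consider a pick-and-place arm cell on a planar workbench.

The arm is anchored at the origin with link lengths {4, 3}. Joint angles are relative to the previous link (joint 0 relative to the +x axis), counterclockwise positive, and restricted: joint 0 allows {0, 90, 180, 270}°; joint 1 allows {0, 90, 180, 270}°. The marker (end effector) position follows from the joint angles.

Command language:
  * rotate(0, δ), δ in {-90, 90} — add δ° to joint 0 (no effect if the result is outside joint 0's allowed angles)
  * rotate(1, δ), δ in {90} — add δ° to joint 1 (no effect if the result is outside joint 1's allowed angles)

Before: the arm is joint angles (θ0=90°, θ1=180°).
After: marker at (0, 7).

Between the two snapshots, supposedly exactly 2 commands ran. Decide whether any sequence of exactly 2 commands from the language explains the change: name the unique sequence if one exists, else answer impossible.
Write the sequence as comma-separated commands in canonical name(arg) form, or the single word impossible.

t0: joint angles (θ0=90°, θ1=180°)
[1] after rotate(1, 90): joint angles (θ0=90°, θ1=270°)
[2] after rotate(1, 90): joint angles (θ0=90°, θ1=0°)
no other 2-command option fits: unique.

rotate(1, 90), rotate(1, 90)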